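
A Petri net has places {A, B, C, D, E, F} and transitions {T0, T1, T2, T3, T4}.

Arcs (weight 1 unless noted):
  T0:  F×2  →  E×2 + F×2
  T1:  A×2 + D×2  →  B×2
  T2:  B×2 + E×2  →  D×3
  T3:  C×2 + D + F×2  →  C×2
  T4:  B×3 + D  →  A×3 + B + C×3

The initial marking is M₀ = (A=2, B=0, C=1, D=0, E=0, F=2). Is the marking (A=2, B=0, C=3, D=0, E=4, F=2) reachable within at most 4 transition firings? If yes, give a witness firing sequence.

depth 0: 1 marking
depth 1: 2 markings reached so far
depth 2: 3 markings reached so far
depth 3: 4 markings reached so far
depth 4: 5 markings reached so far
target is not among the 5 markings reachable within 4 steps

NO — not reachable within 4 firings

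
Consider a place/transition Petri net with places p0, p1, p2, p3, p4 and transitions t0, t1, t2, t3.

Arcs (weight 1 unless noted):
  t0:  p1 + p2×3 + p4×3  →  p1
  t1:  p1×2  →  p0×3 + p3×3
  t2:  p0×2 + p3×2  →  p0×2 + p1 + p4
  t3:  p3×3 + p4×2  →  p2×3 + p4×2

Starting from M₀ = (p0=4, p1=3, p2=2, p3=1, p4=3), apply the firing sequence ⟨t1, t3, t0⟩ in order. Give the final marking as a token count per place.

step 1: fire t1:  (p0=4, p1=3, p2=2, p3=1, p4=3) → (p0=7, p1=1, p2=2, p3=4, p4=3)
step 2: fire t3:  (p0=7, p1=1, p2=2, p3=4, p4=3) → (p0=7, p1=1, p2=5, p3=1, p4=3)
step 3: fire t0:  (p0=7, p1=1, p2=5, p3=1, p4=3) → (p0=7, p1=1, p2=2, p3=1, p4=0)

(p0=7, p1=1, p2=2, p3=1, p4=0)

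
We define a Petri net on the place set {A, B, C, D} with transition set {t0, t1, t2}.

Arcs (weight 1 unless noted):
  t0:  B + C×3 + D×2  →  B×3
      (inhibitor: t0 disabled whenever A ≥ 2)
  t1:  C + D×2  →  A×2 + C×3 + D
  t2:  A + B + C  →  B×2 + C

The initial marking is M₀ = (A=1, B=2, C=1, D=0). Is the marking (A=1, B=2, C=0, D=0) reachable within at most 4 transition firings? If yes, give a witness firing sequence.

depth 0: 1 marking
depth 1: 2 markings reached so far
depth 2: 2 markings reached so far
(frontier empty at depth 2; search complete)
target is not among the 2 markings reachable within 4 steps

NO — not reachable within 4 firings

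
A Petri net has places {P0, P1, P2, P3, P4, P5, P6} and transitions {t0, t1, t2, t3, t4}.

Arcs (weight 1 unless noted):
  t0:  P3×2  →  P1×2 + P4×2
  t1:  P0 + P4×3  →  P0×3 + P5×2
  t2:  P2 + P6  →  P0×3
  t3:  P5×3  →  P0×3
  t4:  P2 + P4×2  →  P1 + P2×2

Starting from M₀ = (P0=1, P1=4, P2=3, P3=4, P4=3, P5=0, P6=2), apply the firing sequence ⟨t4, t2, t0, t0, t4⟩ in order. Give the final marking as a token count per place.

step 1: fire t4:  (P0=1, P1=4, P2=3, P3=4, P4=3, P5=0, P6=2) → (P0=1, P1=5, P2=4, P3=4, P4=1, P5=0, P6=2)
step 2: fire t2:  (P0=1, P1=5, P2=4, P3=4, P4=1, P5=0, P6=2) → (P0=4, P1=5, P2=3, P3=4, P4=1, P5=0, P6=1)
step 3: fire t0:  (P0=4, P1=5, P2=3, P3=4, P4=1, P5=0, P6=1) → (P0=4, P1=7, P2=3, P3=2, P4=3, P5=0, P6=1)
step 4: fire t0:  (P0=4, P1=7, P2=3, P3=2, P4=3, P5=0, P6=1) → (P0=4, P1=9, P2=3, P3=0, P4=5, P5=0, P6=1)
step 5: fire t4:  (P0=4, P1=9, P2=3, P3=0, P4=5, P5=0, P6=1) → (P0=4, P1=10, P2=4, P3=0, P4=3, P5=0, P6=1)

(P0=4, P1=10, P2=4, P3=0, P4=3, P5=0, P6=1)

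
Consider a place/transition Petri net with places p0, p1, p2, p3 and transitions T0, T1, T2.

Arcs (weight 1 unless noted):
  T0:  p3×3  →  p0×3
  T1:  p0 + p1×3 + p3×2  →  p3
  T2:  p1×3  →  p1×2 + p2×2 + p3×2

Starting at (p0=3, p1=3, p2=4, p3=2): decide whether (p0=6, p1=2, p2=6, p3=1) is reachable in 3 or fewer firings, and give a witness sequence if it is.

YES — reachable via ⟨T2, T0⟩ (2 firings)

step 1: fire T2:  (p0=3, p1=3, p2=4, p3=2) → (p0=3, p1=2, p2=6, p3=4)
step 2: fire T0:  (p0=3, p1=2, p2=6, p3=4) → (p0=6, p1=2, p2=6, p3=1)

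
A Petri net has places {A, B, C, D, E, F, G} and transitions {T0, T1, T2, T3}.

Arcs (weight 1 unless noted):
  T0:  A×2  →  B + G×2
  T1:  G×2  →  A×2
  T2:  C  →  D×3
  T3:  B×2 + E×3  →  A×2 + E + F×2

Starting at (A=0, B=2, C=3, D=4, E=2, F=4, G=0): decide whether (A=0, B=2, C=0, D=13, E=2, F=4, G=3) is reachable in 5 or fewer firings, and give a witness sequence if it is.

depth 0: 1 marking
depth 1: 2 markings reached so far
depth 2: 3 markings reached so far
depth 3: 4 markings reached so far
depth 4: 4 markings reached so far
(frontier empty at depth 4; search complete)
target is not among the 4 markings reachable within 5 steps

NO — not reachable within 5 firings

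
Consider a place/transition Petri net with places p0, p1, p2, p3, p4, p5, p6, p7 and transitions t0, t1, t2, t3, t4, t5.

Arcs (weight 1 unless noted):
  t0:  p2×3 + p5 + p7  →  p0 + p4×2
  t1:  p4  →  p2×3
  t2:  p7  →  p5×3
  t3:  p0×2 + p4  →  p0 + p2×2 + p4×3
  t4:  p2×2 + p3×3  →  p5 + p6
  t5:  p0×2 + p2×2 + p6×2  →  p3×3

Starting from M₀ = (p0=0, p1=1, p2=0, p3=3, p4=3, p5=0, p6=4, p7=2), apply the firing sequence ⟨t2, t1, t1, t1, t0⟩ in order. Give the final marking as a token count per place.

(p0=1, p1=1, p2=6, p3=3, p4=2, p5=2, p6=4, p7=0)

step 1: fire t2:  (p0=0, p1=1, p2=0, p3=3, p4=3, p5=0, p6=4, p7=2) → (p0=0, p1=1, p2=0, p3=3, p4=3, p5=3, p6=4, p7=1)
step 2: fire t1:  (p0=0, p1=1, p2=0, p3=3, p4=3, p5=3, p6=4, p7=1) → (p0=0, p1=1, p2=3, p3=3, p4=2, p5=3, p6=4, p7=1)
step 3: fire t1:  (p0=0, p1=1, p2=3, p3=3, p4=2, p5=3, p6=4, p7=1) → (p0=0, p1=1, p2=6, p3=3, p4=1, p5=3, p6=4, p7=1)
step 4: fire t1:  (p0=0, p1=1, p2=6, p3=3, p4=1, p5=3, p6=4, p7=1) → (p0=0, p1=1, p2=9, p3=3, p4=0, p5=3, p6=4, p7=1)
step 5: fire t0:  (p0=0, p1=1, p2=9, p3=3, p4=0, p5=3, p6=4, p7=1) → (p0=1, p1=1, p2=6, p3=3, p4=2, p5=2, p6=4, p7=0)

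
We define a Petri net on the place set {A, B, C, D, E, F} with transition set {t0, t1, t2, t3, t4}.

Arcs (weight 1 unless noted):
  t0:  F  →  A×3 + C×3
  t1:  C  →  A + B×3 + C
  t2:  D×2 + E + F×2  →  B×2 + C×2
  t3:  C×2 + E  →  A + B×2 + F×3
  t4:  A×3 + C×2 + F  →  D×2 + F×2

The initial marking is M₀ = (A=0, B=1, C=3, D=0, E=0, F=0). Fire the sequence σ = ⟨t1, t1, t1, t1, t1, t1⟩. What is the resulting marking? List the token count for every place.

(A=6, B=19, C=3, D=0, E=0, F=0)

step 1: fire t1:  (A=0, B=1, C=3, D=0, E=0, F=0) → (A=1, B=4, C=3, D=0, E=0, F=0)
step 2: fire t1:  (A=1, B=4, C=3, D=0, E=0, F=0) → (A=2, B=7, C=3, D=0, E=0, F=0)
step 3: fire t1:  (A=2, B=7, C=3, D=0, E=0, F=0) → (A=3, B=10, C=3, D=0, E=0, F=0)
step 4: fire t1:  (A=3, B=10, C=3, D=0, E=0, F=0) → (A=4, B=13, C=3, D=0, E=0, F=0)
step 5: fire t1:  (A=4, B=13, C=3, D=0, E=0, F=0) → (A=5, B=16, C=3, D=0, E=0, F=0)
step 6: fire t1:  (A=5, B=16, C=3, D=0, E=0, F=0) → (A=6, B=19, C=3, D=0, E=0, F=0)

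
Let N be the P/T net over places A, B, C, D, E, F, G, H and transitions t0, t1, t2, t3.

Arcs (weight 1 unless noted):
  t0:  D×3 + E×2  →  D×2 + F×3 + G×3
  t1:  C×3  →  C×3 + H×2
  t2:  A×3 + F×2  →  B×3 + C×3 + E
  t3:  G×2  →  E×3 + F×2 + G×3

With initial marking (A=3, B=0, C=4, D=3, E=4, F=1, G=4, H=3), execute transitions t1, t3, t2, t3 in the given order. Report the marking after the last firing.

step 1: fire t1:  (A=3, B=0, C=4, D=3, E=4, F=1, G=4, H=3) → (A=3, B=0, C=4, D=3, E=4, F=1, G=4, H=5)
step 2: fire t3:  (A=3, B=0, C=4, D=3, E=4, F=1, G=4, H=5) → (A=3, B=0, C=4, D=3, E=7, F=3, G=5, H=5)
step 3: fire t2:  (A=3, B=0, C=4, D=3, E=7, F=3, G=5, H=5) → (A=0, B=3, C=7, D=3, E=8, F=1, G=5, H=5)
step 4: fire t3:  (A=0, B=3, C=7, D=3, E=8, F=1, G=5, H=5) → (A=0, B=3, C=7, D=3, E=11, F=3, G=6, H=5)

(A=0, B=3, C=7, D=3, E=11, F=3, G=6, H=5)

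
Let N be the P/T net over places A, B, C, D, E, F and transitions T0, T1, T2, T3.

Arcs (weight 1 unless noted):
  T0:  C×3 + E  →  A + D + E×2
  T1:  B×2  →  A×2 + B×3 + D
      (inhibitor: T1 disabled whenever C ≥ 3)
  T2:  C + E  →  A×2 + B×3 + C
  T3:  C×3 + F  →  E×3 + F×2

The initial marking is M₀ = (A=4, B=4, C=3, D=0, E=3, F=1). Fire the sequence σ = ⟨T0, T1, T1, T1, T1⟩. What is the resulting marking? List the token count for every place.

(A=13, B=8, C=0, D=5, E=4, F=1)

step 1: fire T0:  (A=4, B=4, C=3, D=0, E=3, F=1) → (A=5, B=4, C=0, D=1, E=4, F=1)
step 2: fire T1:  (A=5, B=4, C=0, D=1, E=4, F=1) → (A=7, B=5, C=0, D=2, E=4, F=1)
step 3: fire T1:  (A=7, B=5, C=0, D=2, E=4, F=1) → (A=9, B=6, C=0, D=3, E=4, F=1)
step 4: fire T1:  (A=9, B=6, C=0, D=3, E=4, F=1) → (A=11, B=7, C=0, D=4, E=4, F=1)
step 5: fire T1:  (A=11, B=7, C=0, D=4, E=4, F=1) → (A=13, B=8, C=0, D=5, E=4, F=1)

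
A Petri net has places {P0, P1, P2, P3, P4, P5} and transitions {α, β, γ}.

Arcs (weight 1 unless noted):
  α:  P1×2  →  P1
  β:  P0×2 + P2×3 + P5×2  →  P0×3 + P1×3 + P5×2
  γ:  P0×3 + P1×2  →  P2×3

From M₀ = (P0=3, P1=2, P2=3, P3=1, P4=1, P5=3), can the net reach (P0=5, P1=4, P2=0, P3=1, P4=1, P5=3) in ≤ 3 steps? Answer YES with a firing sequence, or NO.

NO — not reachable within 3 firings

depth 0: 1 marking
depth 1: 4 markings reached so far
depth 2: 6 markings reached so far
depth 3: 8 markings reached so far
target is not among the 8 markings reachable within 3 steps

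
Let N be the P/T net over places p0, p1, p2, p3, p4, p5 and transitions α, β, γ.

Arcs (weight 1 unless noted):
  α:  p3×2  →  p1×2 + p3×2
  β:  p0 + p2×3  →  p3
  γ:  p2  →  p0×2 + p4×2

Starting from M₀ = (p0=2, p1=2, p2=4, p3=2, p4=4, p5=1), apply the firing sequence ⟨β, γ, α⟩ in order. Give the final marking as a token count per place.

step 1: fire β:  (p0=2, p1=2, p2=4, p3=2, p4=4, p5=1) → (p0=1, p1=2, p2=1, p3=3, p4=4, p5=1)
step 2: fire γ:  (p0=1, p1=2, p2=1, p3=3, p4=4, p5=1) → (p0=3, p1=2, p2=0, p3=3, p4=6, p5=1)
step 3: fire α:  (p0=3, p1=2, p2=0, p3=3, p4=6, p5=1) → (p0=3, p1=4, p2=0, p3=3, p4=6, p5=1)

(p0=3, p1=4, p2=0, p3=3, p4=6, p5=1)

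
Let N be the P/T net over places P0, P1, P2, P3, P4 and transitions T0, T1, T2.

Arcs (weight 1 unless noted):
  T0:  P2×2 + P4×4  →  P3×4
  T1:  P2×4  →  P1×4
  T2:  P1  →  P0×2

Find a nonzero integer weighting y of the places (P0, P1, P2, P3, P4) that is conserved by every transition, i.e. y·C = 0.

y = (P0:1, P1:2, P2:2, P3:1, P4:0)

Incidence matrix C (rows=places, cols=transitions):
       T0   T1   T2
   P0   0    0    2
   P1   0    4   -1
   P2  -2   -4    0
   P3   4    0    0
   P4  -4    0    0

Candidate y = [1, 2, 2, 1, 0]; check y·C column-wise:
  col T0: 1·0 + 2·0 + 2·-2 + 1·4 + 0·-4 = 0
  col T1: 1·0 + 2·4 + 2·-4 + 1·0 = 0
  col T2: 1·2 + 2·-1 + 2·0 + 1·0 = 0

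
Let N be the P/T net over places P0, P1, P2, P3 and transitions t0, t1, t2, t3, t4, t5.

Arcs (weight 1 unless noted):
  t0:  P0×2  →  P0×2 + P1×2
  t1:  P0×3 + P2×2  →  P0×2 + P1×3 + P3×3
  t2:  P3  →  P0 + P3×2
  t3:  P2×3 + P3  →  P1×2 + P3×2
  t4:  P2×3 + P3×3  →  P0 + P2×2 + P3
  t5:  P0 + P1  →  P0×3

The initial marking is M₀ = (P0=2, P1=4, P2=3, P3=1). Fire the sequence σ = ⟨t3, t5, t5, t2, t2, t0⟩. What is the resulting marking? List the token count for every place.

(P0=8, P1=6, P2=0, P3=4)

step 1: fire t3:  (P0=2, P1=4, P2=3, P3=1) → (P0=2, P1=6, P2=0, P3=2)
step 2: fire t5:  (P0=2, P1=6, P2=0, P3=2) → (P0=4, P1=5, P2=0, P3=2)
step 3: fire t5:  (P0=4, P1=5, P2=0, P3=2) → (P0=6, P1=4, P2=0, P3=2)
step 4: fire t2:  (P0=6, P1=4, P2=0, P3=2) → (P0=7, P1=4, P2=0, P3=3)
step 5: fire t2:  (P0=7, P1=4, P2=0, P3=3) → (P0=8, P1=4, P2=0, P3=4)
step 6: fire t0:  (P0=8, P1=4, P2=0, P3=4) → (P0=8, P1=6, P2=0, P3=4)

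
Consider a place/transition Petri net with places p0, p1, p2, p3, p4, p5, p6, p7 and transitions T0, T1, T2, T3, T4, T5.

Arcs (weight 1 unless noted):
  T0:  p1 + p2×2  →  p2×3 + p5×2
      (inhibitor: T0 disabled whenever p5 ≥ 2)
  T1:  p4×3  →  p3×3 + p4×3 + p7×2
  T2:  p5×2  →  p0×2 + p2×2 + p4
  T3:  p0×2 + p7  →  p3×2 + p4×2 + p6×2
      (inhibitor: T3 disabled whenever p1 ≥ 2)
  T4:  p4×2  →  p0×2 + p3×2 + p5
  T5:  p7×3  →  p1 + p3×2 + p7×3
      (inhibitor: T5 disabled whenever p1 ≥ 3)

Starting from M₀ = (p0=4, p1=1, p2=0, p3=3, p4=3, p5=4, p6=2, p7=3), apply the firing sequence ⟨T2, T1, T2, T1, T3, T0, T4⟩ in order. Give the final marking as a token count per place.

(p0=8, p1=0, p2=5, p3=13, p4=5, p5=3, p6=4, p7=6)

step 1: fire T2:  (p0=4, p1=1, p2=0, p3=3, p4=3, p5=4, p6=2, p7=3) → (p0=6, p1=1, p2=2, p3=3, p4=4, p5=2, p6=2, p7=3)
step 2: fire T1:  (p0=6, p1=1, p2=2, p3=3, p4=4, p5=2, p6=2, p7=3) → (p0=6, p1=1, p2=2, p3=6, p4=4, p5=2, p6=2, p7=5)
step 3: fire T2:  (p0=6, p1=1, p2=2, p3=6, p4=4, p5=2, p6=2, p7=5) → (p0=8, p1=1, p2=4, p3=6, p4=5, p5=0, p6=2, p7=5)
step 4: fire T1:  (p0=8, p1=1, p2=4, p3=6, p4=5, p5=0, p6=2, p7=5) → (p0=8, p1=1, p2=4, p3=9, p4=5, p5=0, p6=2, p7=7)
step 5: fire T3:  (p0=8, p1=1, p2=4, p3=9, p4=5, p5=0, p6=2, p7=7) → (p0=6, p1=1, p2=4, p3=11, p4=7, p5=0, p6=4, p7=6)
step 6: fire T0:  (p0=6, p1=1, p2=4, p3=11, p4=7, p5=0, p6=4, p7=6) → (p0=6, p1=0, p2=5, p3=11, p4=7, p5=2, p6=4, p7=6)
step 7: fire T4:  (p0=6, p1=0, p2=5, p3=11, p4=7, p5=2, p6=4, p7=6) → (p0=8, p1=0, p2=5, p3=13, p4=5, p5=3, p6=4, p7=6)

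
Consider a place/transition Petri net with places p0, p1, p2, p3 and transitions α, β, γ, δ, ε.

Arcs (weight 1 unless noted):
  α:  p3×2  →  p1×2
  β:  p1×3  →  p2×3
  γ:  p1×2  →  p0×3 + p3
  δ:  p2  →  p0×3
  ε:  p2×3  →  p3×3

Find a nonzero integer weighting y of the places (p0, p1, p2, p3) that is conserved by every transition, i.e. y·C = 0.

Incidence matrix C (rows=places, cols=transitions):
        α    β    γ    δ    ε
   p0   0    0    3    3    0
   p1   2   -3   -2    0    0
   p2   0    3    0   -1   -3
   p3  -2    0    1    0    3

Candidate y = [1, 3, 3, 3]; check y·C column-wise:
  col α: 1·0 + 3·2 + 3·0 + 3·-2 = 0
  col β: 1·0 + 3·-3 + 3·3 + 3·0 = 0
  col γ: 1·3 + 3·-2 + 3·0 + 3·1 = 0
  col δ: 1·3 + 3·0 + 3·-1 + 3·0 = 0
  col ε: 1·0 + 3·0 + 3·-3 + 3·3 = 0

y = (p0:1, p1:3, p2:3, p3:3)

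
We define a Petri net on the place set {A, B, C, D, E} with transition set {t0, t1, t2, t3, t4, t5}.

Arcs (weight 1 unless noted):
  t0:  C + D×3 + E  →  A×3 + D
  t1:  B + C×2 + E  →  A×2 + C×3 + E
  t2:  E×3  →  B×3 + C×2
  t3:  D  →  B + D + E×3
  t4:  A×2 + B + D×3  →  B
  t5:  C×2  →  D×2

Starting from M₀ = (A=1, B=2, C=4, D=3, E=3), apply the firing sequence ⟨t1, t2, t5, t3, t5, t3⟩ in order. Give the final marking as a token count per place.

step 1: fire t1:  (A=1, B=2, C=4, D=3, E=3) → (A=3, B=1, C=5, D=3, E=3)
step 2: fire t2:  (A=3, B=1, C=5, D=3, E=3) → (A=3, B=4, C=7, D=3, E=0)
step 3: fire t5:  (A=3, B=4, C=7, D=3, E=0) → (A=3, B=4, C=5, D=5, E=0)
step 4: fire t3:  (A=3, B=4, C=5, D=5, E=0) → (A=3, B=5, C=5, D=5, E=3)
step 5: fire t5:  (A=3, B=5, C=5, D=5, E=3) → (A=3, B=5, C=3, D=7, E=3)
step 6: fire t3:  (A=3, B=5, C=3, D=7, E=3) → (A=3, B=6, C=3, D=7, E=6)

(A=3, B=6, C=3, D=7, E=6)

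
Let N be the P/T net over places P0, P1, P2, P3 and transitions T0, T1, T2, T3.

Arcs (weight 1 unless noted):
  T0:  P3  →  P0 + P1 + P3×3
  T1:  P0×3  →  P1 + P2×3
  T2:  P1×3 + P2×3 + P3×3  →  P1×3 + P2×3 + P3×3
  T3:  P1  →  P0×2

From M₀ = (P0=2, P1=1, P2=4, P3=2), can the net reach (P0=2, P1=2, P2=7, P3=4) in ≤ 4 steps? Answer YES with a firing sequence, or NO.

step 1: fire T0:  (P0=2, P1=1, P2=4, P3=2) → (P0=3, P1=2, P2=4, P3=4)
step 2: fire T1:  (P0=3, P1=2, P2=4, P3=4) → (P0=0, P1=3, P2=7, P3=4)
step 3: fire T3:  (P0=0, P1=3, P2=7, P3=4) → (P0=2, P1=2, P2=7, P3=4)

YES — reachable via ⟨T0, T1, T3⟩ (3 firings)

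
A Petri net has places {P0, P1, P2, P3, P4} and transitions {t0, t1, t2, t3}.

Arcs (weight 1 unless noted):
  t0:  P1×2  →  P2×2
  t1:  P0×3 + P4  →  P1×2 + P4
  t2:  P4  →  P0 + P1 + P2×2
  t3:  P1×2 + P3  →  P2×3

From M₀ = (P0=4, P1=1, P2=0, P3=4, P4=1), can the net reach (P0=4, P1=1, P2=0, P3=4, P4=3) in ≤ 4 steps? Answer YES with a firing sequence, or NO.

NO — not reachable within 4 firings

depth 0: 1 marking
depth 1: 3 markings reached so far
depth 2: 8 markings reached so far
depth 3: 10 markings reached so far
depth 4: 13 markings reached so far
target is not among the 13 markings reachable within 4 steps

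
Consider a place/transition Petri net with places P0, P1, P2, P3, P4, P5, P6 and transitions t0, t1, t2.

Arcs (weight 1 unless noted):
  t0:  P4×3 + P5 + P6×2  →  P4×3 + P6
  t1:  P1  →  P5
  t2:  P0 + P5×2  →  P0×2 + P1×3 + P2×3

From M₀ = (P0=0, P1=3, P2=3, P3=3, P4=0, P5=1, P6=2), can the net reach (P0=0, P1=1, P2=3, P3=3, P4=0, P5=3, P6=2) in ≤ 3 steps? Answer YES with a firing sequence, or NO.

step 1: fire t1:  (P0=0, P1=3, P2=3, P3=3, P4=0, P5=1, P6=2) → (P0=0, P1=2, P2=3, P3=3, P4=0, P5=2, P6=2)
step 2: fire t1:  (P0=0, P1=2, P2=3, P3=3, P4=0, P5=2, P6=2) → (P0=0, P1=1, P2=3, P3=3, P4=0, P5=3, P6=2)

YES — reachable via ⟨t1, t1⟩ (2 firings)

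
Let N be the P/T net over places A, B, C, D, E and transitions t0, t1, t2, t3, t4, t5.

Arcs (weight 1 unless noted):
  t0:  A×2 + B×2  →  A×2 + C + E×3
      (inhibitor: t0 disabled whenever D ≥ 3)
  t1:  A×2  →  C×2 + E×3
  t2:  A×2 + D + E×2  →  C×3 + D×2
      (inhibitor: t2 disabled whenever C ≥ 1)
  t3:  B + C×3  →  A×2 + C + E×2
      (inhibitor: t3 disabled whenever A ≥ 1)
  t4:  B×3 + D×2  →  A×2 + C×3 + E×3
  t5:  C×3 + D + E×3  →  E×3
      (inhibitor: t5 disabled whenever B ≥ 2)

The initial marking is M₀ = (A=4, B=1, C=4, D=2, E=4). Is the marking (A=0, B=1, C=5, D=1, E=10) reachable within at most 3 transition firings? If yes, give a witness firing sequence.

YES — reachable via ⟨t1, t1, t5⟩ (3 firings)

step 1: fire t1:  (A=4, B=1, C=4, D=2, E=4) → (A=2, B=1, C=6, D=2, E=7)
step 2: fire t1:  (A=2, B=1, C=6, D=2, E=7) → (A=0, B=1, C=8, D=2, E=10)
step 3: fire t5:  (A=0, B=1, C=8, D=2, E=10) → (A=0, B=1, C=5, D=1, E=10)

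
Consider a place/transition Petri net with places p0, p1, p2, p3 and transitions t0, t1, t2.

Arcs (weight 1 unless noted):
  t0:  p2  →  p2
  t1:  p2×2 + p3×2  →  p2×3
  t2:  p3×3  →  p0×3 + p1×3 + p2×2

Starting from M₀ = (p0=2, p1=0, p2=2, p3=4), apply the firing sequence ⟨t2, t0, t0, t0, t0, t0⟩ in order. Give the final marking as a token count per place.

(p0=5, p1=3, p2=4, p3=1)

step 1: fire t2:  (p0=2, p1=0, p2=2, p3=4) → (p0=5, p1=3, p2=4, p3=1)
step 2: fire t0:  (p0=5, p1=3, p2=4, p3=1) → (p0=5, p1=3, p2=4, p3=1)
step 3: fire t0:  (p0=5, p1=3, p2=4, p3=1) → (p0=5, p1=3, p2=4, p3=1)
step 4: fire t0:  (p0=5, p1=3, p2=4, p3=1) → (p0=5, p1=3, p2=4, p3=1)
step 5: fire t0:  (p0=5, p1=3, p2=4, p3=1) → (p0=5, p1=3, p2=4, p3=1)
step 6: fire t0:  (p0=5, p1=3, p2=4, p3=1) → (p0=5, p1=3, p2=4, p3=1)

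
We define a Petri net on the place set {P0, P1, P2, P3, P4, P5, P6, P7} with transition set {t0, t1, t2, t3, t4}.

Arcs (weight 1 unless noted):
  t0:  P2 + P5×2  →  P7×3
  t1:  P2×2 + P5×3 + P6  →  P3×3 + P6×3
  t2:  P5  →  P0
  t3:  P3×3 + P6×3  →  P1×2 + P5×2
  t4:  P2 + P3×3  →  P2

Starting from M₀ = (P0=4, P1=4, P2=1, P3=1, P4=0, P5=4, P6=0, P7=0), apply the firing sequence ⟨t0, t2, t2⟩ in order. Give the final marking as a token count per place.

(P0=6, P1=4, P2=0, P3=1, P4=0, P5=0, P6=0, P7=3)

step 1: fire t0:  (P0=4, P1=4, P2=1, P3=1, P4=0, P5=4, P6=0, P7=0) → (P0=4, P1=4, P2=0, P3=1, P4=0, P5=2, P6=0, P7=3)
step 2: fire t2:  (P0=4, P1=4, P2=0, P3=1, P4=0, P5=2, P6=0, P7=3) → (P0=5, P1=4, P2=0, P3=1, P4=0, P5=1, P6=0, P7=3)
step 3: fire t2:  (P0=5, P1=4, P2=0, P3=1, P4=0, P5=1, P6=0, P7=3) → (P0=6, P1=4, P2=0, P3=1, P4=0, P5=0, P6=0, P7=3)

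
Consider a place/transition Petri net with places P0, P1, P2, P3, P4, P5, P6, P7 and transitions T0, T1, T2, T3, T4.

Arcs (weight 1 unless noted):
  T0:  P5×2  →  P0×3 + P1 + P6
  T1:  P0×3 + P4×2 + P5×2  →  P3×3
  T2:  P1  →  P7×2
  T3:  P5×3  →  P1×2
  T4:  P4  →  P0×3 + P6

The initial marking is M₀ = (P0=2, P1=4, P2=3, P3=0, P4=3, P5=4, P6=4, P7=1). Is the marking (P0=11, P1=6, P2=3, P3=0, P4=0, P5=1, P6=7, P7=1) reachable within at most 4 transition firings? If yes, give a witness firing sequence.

step 1: fire T3:  (P0=2, P1=4, P2=3, P3=0, P4=3, P5=4, P6=4, P7=1) → (P0=2, P1=6, P2=3, P3=0, P4=3, P5=1, P6=4, P7=1)
step 2: fire T4:  (P0=2, P1=6, P2=3, P3=0, P4=3, P5=1, P6=4, P7=1) → (P0=5, P1=6, P2=3, P3=0, P4=2, P5=1, P6=5, P7=1)
step 3: fire T4:  (P0=5, P1=6, P2=3, P3=0, P4=2, P5=1, P6=5, P7=1) → (P0=8, P1=6, P2=3, P3=0, P4=1, P5=1, P6=6, P7=1)
step 4: fire T4:  (P0=8, P1=6, P2=3, P3=0, P4=1, P5=1, P6=6, P7=1) → (P0=11, P1=6, P2=3, P3=0, P4=0, P5=1, P6=7, P7=1)

YES — reachable via ⟨T3, T4, T4, T4⟩ (4 firings)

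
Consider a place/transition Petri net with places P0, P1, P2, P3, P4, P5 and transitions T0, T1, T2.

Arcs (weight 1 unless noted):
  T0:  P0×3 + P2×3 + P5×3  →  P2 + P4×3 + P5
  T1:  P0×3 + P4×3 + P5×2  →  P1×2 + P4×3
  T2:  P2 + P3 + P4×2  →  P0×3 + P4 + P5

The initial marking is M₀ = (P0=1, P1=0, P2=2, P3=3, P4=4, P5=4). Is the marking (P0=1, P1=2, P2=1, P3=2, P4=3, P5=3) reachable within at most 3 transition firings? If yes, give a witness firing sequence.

step 1: fire T2:  (P0=1, P1=0, P2=2, P3=3, P4=4, P5=4) → (P0=4, P1=0, P2=1, P3=2, P4=3, P5=5)
step 2: fire T1:  (P0=4, P1=0, P2=1, P3=2, P4=3, P5=5) → (P0=1, P1=2, P2=1, P3=2, P4=3, P5=3)

YES — reachable via ⟨T2, T1⟩ (2 firings)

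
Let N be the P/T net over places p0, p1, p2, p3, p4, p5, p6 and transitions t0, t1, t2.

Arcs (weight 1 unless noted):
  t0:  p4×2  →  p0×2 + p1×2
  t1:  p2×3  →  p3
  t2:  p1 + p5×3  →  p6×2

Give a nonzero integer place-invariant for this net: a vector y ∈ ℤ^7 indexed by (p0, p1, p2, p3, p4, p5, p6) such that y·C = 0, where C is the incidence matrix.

y = (p0:0, p1:0, p2:1, p3:3, p4:0, p5:0, p6:0)

Incidence matrix C (rows=places, cols=transitions):
       t0   t1   t2
   p0   2    0    0
   p1   2    0   -1
   p2   0   -3    0
   p3   0    1    0
   p4  -2    0    0
   p5   0    0   -3
   p6   0    0    2

Candidate y = [0, 0, 1, 3, 0, 0, 0]; check y·C column-wise:
  col t0: 0·2 + 0·2 + 1·0 + 3·0 + 0·-2 = 0
  col t1: 1·-3 + 3·1 = 0
  col t2: 0·-1 + 1·0 + 3·0 + 0·-3 + 0·2 = 0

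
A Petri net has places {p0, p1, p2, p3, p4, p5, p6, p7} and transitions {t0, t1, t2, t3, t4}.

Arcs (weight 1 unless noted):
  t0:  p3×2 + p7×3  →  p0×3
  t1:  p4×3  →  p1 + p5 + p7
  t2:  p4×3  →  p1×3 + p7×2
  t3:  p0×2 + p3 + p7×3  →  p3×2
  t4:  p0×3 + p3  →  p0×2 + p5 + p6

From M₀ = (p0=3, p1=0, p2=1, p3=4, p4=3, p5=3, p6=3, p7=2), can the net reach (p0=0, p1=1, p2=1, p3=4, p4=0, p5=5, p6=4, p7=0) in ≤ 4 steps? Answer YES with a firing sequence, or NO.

step 1: fire t1:  (p0=3, p1=0, p2=1, p3=4, p4=3, p5=3, p6=3, p7=2) → (p0=3, p1=1, p2=1, p3=4, p4=0, p5=4, p6=3, p7=3)
step 2: fire t4:  (p0=3, p1=1, p2=1, p3=4, p4=0, p5=4, p6=3, p7=3) → (p0=2, p1=1, p2=1, p3=3, p4=0, p5=5, p6=4, p7=3)
step 3: fire t3:  (p0=2, p1=1, p2=1, p3=3, p4=0, p5=5, p6=4, p7=3) → (p0=0, p1=1, p2=1, p3=4, p4=0, p5=5, p6=4, p7=0)

YES — reachable via ⟨t1, t4, t3⟩ (3 firings)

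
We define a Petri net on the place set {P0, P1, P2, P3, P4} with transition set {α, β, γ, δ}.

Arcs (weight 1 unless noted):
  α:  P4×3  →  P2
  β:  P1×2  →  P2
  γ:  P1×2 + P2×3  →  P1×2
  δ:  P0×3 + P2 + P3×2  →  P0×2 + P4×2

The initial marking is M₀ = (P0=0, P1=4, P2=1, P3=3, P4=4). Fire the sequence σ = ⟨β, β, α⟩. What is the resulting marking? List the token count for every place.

(P0=0, P1=0, P2=4, P3=3, P4=1)

step 1: fire β:  (P0=0, P1=4, P2=1, P3=3, P4=4) → (P0=0, P1=2, P2=2, P3=3, P4=4)
step 2: fire β:  (P0=0, P1=2, P2=2, P3=3, P4=4) → (P0=0, P1=0, P2=3, P3=3, P4=4)
step 3: fire α:  (P0=0, P1=0, P2=3, P3=3, P4=4) → (P0=0, P1=0, P2=4, P3=3, P4=1)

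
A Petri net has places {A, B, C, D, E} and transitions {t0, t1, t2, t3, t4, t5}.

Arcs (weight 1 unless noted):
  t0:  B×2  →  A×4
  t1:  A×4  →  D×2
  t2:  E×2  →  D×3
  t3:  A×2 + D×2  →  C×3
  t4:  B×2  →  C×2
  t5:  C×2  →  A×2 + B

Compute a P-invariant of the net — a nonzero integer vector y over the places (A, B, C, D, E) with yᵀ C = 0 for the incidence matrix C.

y = (A:1, B:2, C:2, D:2, E:3)

Incidence matrix C (rows=places, cols=transitions):
       t0   t1   t2   t3   t4   t5
    A   4   -4    0   -2    0    2
    B  -2    0    0    0   -2    1
    C   0    0    0    3    2   -2
    D   0    2    3   -2    0    0
    E   0    0   -2    0    0    0

Candidate y = [1, 2, 2, 2, 3]; check y·C column-wise:
  col t0: 1·4 + 2·-2 + 2·0 + 2·0 + 3·0 = 0
  col t1: 1·-4 + 2·0 + 2·0 + 2·2 + 3·0 = 0
  col t2: 1·0 + 2·0 + 2·0 + 2·3 + 3·-2 = 0
  col t3: 1·-2 + 2·0 + 2·3 + 2·-2 + 3·0 = 0
  col t4: 1·0 + 2·-2 + 2·2 + 2·0 + 3·0 = 0
  col t5: 1·2 + 2·1 + 2·-2 + 2·0 + 3·0 = 0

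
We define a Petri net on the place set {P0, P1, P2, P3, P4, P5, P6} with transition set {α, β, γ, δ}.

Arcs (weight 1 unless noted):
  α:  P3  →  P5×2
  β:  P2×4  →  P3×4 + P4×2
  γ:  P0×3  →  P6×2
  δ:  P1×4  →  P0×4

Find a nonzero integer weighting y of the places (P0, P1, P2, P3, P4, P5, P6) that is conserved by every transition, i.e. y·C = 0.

y = (P0:0, P1:0, P2:1, P3:0, P4:2, P5:0, P6:0)

Incidence matrix C (rows=places, cols=transitions):
        α    β    γ    δ
   P0   0    0   -3    4
   P1   0    0    0   -4
   P2   0   -4    0    0
   P3  -1    4    0    0
   P4   0    2    0    0
   P5   2    0    0    0
   P6   0    0    2    0

Candidate y = [0, 0, 1, 0, 2, 0, 0]; check y·C column-wise:
  col α: 1·0 + 0·-1 + 2·0 + 0·2 = 0
  col β: 1·-4 + 0·4 + 2·2 = 0
  col γ: 0·-3 + 1·0 + 2·0 + 0·2 = 0
  col δ: 0·4 + 0·-4 + 1·0 + 2·0 = 0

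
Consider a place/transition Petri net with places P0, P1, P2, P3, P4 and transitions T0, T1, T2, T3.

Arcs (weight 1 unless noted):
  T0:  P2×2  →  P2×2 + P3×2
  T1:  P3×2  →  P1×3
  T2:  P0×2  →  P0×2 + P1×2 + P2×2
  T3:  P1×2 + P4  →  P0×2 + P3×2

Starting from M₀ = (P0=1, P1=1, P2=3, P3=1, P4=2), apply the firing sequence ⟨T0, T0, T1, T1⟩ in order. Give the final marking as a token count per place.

step 1: fire T0:  (P0=1, P1=1, P2=3, P3=1, P4=2) → (P0=1, P1=1, P2=3, P3=3, P4=2)
step 2: fire T0:  (P0=1, P1=1, P2=3, P3=3, P4=2) → (P0=1, P1=1, P2=3, P3=5, P4=2)
step 3: fire T1:  (P0=1, P1=1, P2=3, P3=5, P4=2) → (P0=1, P1=4, P2=3, P3=3, P4=2)
step 4: fire T1:  (P0=1, P1=4, P2=3, P3=3, P4=2) → (P0=1, P1=7, P2=3, P3=1, P4=2)

(P0=1, P1=7, P2=3, P3=1, P4=2)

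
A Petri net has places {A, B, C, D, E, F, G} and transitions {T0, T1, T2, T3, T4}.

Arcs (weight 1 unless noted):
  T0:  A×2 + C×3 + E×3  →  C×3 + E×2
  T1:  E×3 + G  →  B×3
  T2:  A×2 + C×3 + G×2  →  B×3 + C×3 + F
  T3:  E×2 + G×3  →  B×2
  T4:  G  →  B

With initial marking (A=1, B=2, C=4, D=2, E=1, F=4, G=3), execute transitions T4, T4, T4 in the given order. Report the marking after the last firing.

(A=1, B=5, C=4, D=2, E=1, F=4, G=0)

step 1: fire T4:  (A=1, B=2, C=4, D=2, E=1, F=4, G=3) → (A=1, B=3, C=4, D=2, E=1, F=4, G=2)
step 2: fire T4:  (A=1, B=3, C=4, D=2, E=1, F=4, G=2) → (A=1, B=4, C=4, D=2, E=1, F=4, G=1)
step 3: fire T4:  (A=1, B=4, C=4, D=2, E=1, F=4, G=1) → (A=1, B=5, C=4, D=2, E=1, F=4, G=0)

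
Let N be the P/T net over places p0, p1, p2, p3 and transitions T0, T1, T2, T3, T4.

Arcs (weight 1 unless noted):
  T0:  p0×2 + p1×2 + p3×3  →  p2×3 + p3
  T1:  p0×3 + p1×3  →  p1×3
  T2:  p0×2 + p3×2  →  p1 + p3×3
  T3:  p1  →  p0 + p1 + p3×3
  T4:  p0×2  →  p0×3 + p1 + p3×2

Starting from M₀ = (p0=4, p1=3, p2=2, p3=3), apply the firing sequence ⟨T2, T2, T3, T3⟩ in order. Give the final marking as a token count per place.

(p0=2, p1=5, p2=2, p3=11)

step 1: fire T2:  (p0=4, p1=3, p2=2, p3=3) → (p0=2, p1=4, p2=2, p3=4)
step 2: fire T2:  (p0=2, p1=4, p2=2, p3=4) → (p0=0, p1=5, p2=2, p3=5)
step 3: fire T3:  (p0=0, p1=5, p2=2, p3=5) → (p0=1, p1=5, p2=2, p3=8)
step 4: fire T3:  (p0=1, p1=5, p2=2, p3=8) → (p0=2, p1=5, p2=2, p3=11)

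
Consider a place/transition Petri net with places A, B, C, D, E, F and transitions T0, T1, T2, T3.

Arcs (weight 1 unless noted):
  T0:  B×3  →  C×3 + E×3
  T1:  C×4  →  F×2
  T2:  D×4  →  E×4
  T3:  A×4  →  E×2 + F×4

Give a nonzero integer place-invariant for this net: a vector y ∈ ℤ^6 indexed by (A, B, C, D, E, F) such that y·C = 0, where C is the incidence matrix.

Incidence matrix C (rows=places, cols=transitions):
       T0   T1   T2   T3
    A   0    0    0   -4
    B  -3    0    0    0
    C   3   -4    0    0
    D   0    0   -4    0
    E   3    0    4    2
    F   0    2    0    4

Candidate y = [1, 2, 0, 2, 2, 0]; check y·C column-wise:
  col T0: 1·0 + 2·-3 + 0·3 + 2·0 + 2·3 = 0
  col T1: 1·0 + 2·0 + 0·-4 + 2·0 + 2·0 + 0·2 = 0
  col T2: 1·0 + 2·0 + 2·-4 + 2·4 = 0
  col T3: 1·-4 + 2·0 + 2·0 + 2·2 + 0·4 = 0

y = (A:1, B:2, C:0, D:2, E:2, F:0)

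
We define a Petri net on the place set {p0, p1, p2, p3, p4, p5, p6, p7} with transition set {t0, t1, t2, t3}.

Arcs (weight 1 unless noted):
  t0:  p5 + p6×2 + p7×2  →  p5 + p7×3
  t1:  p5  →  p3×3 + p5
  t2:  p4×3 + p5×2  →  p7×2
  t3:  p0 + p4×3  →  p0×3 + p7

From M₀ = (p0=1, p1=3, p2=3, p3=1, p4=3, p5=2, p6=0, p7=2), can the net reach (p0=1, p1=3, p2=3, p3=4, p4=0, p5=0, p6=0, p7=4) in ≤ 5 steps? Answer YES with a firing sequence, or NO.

step 1: fire t1:  (p0=1, p1=3, p2=3, p3=1, p4=3, p5=2, p6=0, p7=2) → (p0=1, p1=3, p2=3, p3=4, p4=3, p5=2, p6=0, p7=2)
step 2: fire t2:  (p0=1, p1=3, p2=3, p3=4, p4=3, p5=2, p6=0, p7=2) → (p0=1, p1=3, p2=3, p3=4, p4=0, p5=0, p6=0, p7=4)

YES — reachable via ⟨t1, t2⟩ (2 firings)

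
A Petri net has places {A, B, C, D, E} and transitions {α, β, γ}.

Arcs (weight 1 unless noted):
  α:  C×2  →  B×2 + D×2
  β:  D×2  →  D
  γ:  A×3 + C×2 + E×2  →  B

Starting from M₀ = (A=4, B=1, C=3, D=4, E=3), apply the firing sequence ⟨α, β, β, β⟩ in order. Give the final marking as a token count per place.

(A=4, B=3, C=1, D=3, E=3)

step 1: fire α:  (A=4, B=1, C=3, D=4, E=3) → (A=4, B=3, C=1, D=6, E=3)
step 2: fire β:  (A=4, B=3, C=1, D=6, E=3) → (A=4, B=3, C=1, D=5, E=3)
step 3: fire β:  (A=4, B=3, C=1, D=5, E=3) → (A=4, B=3, C=1, D=4, E=3)
step 4: fire β:  (A=4, B=3, C=1, D=4, E=3) → (A=4, B=3, C=1, D=3, E=3)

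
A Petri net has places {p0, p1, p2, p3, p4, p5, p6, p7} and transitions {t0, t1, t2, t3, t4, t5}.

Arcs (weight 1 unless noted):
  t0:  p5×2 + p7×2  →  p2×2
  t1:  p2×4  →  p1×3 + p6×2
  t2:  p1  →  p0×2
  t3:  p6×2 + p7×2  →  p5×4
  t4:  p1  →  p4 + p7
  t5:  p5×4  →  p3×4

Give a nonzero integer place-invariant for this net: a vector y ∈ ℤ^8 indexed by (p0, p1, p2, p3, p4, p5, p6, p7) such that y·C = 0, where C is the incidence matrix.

Incidence matrix C (rows=places, cols=transitions):
       t0   t1   t2   t3   t4   t5
   p0   0    0    2    0    0    0
   p1   0    3   -1    0   -1    0
   p2   2   -4    0    0    0    0
   p3   0    0    0    0    0    4
   p4   0    0    0    0    1    0
   p5  -2    0    0    4    0   -4
   p6   0    2    0   -2    0    0
   p7  -2    0    0   -2    1    0

Candidate y = [0, 0, 1, 1, 0, 1, 2, 0]; check y·C column-wise:
  col t0: 1·2 + 1·0 + 1·-2 + 2·0 + 0·-2 = 0
  col t1: 0·3 + 1·-4 + 1·0 + 1·0 + 2·2 = 0
  col t2: 0·2 + 0·-1 + 1·0 + 1·0 + 1·0 + 2·0 = 0
  col t3: 1·0 + 1·0 + 1·4 + 2·-2 + 0·-2 = 0
  col t4: 0·-1 + 1·0 + 1·0 + 0·1 + 1·0 + 2·0 + 0·1 = 0
  col t5: 1·0 + 1·4 + 1·-4 + 2·0 = 0

y = (p0:0, p1:0, p2:1, p3:1, p4:0, p5:1, p6:2, p7:0)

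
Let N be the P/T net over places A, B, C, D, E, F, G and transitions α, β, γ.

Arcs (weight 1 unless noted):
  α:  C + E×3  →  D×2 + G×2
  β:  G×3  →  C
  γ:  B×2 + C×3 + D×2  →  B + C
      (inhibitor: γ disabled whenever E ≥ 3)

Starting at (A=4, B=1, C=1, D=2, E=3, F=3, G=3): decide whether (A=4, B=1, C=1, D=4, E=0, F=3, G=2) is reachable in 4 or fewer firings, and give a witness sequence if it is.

YES — reachable via ⟨α, β⟩ (2 firings)

step 1: fire α:  (A=4, B=1, C=1, D=2, E=3, F=3, G=3) → (A=4, B=1, C=0, D=4, E=0, F=3, G=5)
step 2: fire β:  (A=4, B=1, C=0, D=4, E=0, F=3, G=5) → (A=4, B=1, C=1, D=4, E=0, F=3, G=2)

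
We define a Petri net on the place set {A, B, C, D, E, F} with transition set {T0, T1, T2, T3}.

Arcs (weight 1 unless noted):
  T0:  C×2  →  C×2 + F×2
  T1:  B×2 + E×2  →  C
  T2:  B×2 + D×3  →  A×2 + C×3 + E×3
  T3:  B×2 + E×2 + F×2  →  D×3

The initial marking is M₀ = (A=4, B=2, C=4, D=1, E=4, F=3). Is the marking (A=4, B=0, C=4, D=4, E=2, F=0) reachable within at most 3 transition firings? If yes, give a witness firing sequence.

depth 0: 1 marking
depth 1: 4 markings reached so far
depth 2: 7 markings reached so far
depth 3: 10 markings reached so far
target is not among the 10 markings reachable within 3 steps

NO — not reachable within 3 firings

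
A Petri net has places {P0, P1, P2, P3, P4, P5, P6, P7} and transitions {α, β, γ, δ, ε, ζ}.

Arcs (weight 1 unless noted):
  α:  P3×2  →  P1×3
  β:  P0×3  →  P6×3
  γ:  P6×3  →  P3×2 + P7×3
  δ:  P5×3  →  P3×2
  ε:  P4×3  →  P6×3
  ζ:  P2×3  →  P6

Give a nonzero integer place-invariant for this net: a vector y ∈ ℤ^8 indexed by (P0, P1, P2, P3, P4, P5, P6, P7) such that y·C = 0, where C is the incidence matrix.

y = (P0:6, P1:6, P2:2, P3:9, P4:6, P5:6, P6:6, P7:0)

Incidence matrix C (rows=places, cols=transitions):
        α    β    γ    δ    ε    ζ
   P0   0   -3    0    0    0    0
   P1   3    0    0    0    0    0
   P2   0    0    0    0    0   -3
   P3  -2    0    2    2    0    0
   P4   0    0    0    0   -3    0
   P5   0    0    0   -3    0    0
   P6   0    3   -3    0    3    1
   P7   0    0    3    0    0    0

Candidate y = [6, 6, 2, 9, 6, 6, 6, 0]; check y·C column-wise:
  col α: 6·0 + 6·3 + 2·0 + 9·-2 + 6·0 + 6·0 + 6·0 = 0
  col β: 6·-3 + 6·0 + 2·0 + 9·0 + 6·0 + 6·0 + 6·3 = 0
  col γ: 6·0 + 6·0 + 2·0 + 9·2 + 6·0 + 6·0 + 6·-3 + 0·3 = 0
  col δ: 6·0 + 6·0 + 2·0 + 9·2 + 6·0 + 6·-3 + 6·0 = 0
  col ε: 6·0 + 6·0 + 2·0 + 9·0 + 6·-3 + 6·0 + 6·3 = 0
  col ζ: 6·0 + 6·0 + 2·-3 + 9·0 + 6·0 + 6·0 + 6·1 = 0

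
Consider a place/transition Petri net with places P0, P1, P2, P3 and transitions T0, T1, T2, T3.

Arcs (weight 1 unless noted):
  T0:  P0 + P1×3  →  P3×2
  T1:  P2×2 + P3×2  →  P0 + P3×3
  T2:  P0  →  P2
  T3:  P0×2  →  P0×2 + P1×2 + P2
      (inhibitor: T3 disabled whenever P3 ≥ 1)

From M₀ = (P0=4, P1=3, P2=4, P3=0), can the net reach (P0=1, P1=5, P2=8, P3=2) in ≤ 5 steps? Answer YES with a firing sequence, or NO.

depth 0: 1 marking
depth 1: 4 markings reached so far
depth 2: 10 markings reached so far
depth 3: 20 markings reached so far
depth 4: 35 markings reached so far
depth 5: 54 markings reached so far
target is not among the 54 markings reachable within 5 steps

NO — not reachable within 5 firings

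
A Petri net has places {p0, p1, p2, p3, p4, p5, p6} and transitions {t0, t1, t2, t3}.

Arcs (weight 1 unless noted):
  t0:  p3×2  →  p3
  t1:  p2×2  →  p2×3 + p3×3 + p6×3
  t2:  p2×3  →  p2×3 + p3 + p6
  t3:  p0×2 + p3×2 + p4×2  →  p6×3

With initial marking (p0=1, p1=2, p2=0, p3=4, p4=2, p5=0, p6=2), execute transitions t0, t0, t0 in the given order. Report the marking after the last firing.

step 1: fire t0:  (p0=1, p1=2, p2=0, p3=4, p4=2, p5=0, p6=2) → (p0=1, p1=2, p2=0, p3=3, p4=2, p5=0, p6=2)
step 2: fire t0:  (p0=1, p1=2, p2=0, p3=3, p4=2, p5=0, p6=2) → (p0=1, p1=2, p2=0, p3=2, p4=2, p5=0, p6=2)
step 3: fire t0:  (p0=1, p1=2, p2=0, p3=2, p4=2, p5=0, p6=2) → (p0=1, p1=2, p2=0, p3=1, p4=2, p5=0, p6=2)

(p0=1, p1=2, p2=0, p3=1, p4=2, p5=0, p6=2)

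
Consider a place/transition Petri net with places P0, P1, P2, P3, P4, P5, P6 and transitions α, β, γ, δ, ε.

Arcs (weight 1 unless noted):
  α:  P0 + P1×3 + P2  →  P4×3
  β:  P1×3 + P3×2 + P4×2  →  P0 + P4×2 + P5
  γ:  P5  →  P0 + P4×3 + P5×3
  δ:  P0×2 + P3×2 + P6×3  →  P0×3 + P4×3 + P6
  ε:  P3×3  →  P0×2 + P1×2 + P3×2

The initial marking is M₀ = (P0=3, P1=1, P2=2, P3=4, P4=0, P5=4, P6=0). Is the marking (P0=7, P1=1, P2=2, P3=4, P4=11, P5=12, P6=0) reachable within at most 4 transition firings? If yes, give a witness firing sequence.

NO — not reachable within 4 firings

depth 0: 1 marking
depth 1: 3 markings reached so far
depth 2: 7 markings reached so far
depth 3: 13 markings reached so far
depth 4: 20 markings reached so far
target is not among the 20 markings reachable within 4 steps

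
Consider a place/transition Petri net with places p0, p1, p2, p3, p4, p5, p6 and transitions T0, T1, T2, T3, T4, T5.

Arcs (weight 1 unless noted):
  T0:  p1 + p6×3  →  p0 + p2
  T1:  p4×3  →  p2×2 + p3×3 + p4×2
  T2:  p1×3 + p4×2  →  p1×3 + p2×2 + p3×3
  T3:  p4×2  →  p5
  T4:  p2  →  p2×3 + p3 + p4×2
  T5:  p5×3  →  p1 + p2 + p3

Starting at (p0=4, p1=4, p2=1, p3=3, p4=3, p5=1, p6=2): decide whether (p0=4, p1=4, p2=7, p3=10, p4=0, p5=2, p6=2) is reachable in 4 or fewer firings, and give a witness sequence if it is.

YES — reachable via ⟨T1, T2, T4, T3⟩ (4 firings)

step 1: fire T1:  (p0=4, p1=4, p2=1, p3=3, p4=3, p5=1, p6=2) → (p0=4, p1=4, p2=3, p3=6, p4=2, p5=1, p6=2)
step 2: fire T2:  (p0=4, p1=4, p2=3, p3=6, p4=2, p5=1, p6=2) → (p0=4, p1=4, p2=5, p3=9, p4=0, p5=1, p6=2)
step 3: fire T4:  (p0=4, p1=4, p2=5, p3=9, p4=0, p5=1, p6=2) → (p0=4, p1=4, p2=7, p3=10, p4=2, p5=1, p6=2)
step 4: fire T3:  (p0=4, p1=4, p2=7, p3=10, p4=2, p5=1, p6=2) → (p0=4, p1=4, p2=7, p3=10, p4=0, p5=2, p6=2)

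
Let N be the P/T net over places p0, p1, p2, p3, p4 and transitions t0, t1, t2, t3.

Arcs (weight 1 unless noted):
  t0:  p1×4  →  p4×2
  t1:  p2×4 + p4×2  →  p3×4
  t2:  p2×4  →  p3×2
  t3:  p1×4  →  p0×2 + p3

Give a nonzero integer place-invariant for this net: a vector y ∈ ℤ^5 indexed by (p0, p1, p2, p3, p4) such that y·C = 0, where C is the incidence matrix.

Incidence matrix C (rows=places, cols=transitions):
       t0   t1   t2   t3
   p0   0    0    0    2
   p1  -4    0    0   -4
   p2   0   -4   -4    0
   p3   0    4    2    1
   p4   2   -2    0    0

Candidate y = [1, 1, 1, 2, 2]; check y·C column-wise:
  col t0: 1·0 + 1·-4 + 1·0 + 2·0 + 2·2 = 0
  col t1: 1·0 + 1·0 + 1·-4 + 2·4 + 2·-2 = 0
  col t2: 1·0 + 1·0 + 1·-4 + 2·2 + 2·0 = 0
  col t3: 1·2 + 1·-4 + 1·0 + 2·1 + 2·0 = 0

y = (p0:1, p1:1, p2:1, p3:2, p4:2)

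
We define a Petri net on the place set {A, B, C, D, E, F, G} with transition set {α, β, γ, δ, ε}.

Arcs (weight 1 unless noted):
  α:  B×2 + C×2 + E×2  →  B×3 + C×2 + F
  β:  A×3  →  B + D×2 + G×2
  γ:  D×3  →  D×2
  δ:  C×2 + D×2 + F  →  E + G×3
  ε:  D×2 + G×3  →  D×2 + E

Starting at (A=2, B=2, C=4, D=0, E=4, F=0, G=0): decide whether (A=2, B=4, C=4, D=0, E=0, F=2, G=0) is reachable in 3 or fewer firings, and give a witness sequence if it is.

step 1: fire α:  (A=2, B=2, C=4, D=0, E=4, F=0, G=0) → (A=2, B=3, C=4, D=0, E=2, F=1, G=0)
step 2: fire α:  (A=2, B=3, C=4, D=0, E=2, F=1, G=0) → (A=2, B=4, C=4, D=0, E=0, F=2, G=0)

YES — reachable via ⟨α, α⟩ (2 firings)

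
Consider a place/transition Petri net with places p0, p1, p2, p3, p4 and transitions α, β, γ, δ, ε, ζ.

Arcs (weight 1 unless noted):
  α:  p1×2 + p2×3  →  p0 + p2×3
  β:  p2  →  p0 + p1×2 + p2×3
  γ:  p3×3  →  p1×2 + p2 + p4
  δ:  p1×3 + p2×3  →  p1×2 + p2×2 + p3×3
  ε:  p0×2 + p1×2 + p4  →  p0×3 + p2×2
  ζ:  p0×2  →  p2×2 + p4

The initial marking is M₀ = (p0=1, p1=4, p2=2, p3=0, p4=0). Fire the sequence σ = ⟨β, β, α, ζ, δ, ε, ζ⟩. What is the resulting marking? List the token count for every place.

step 1: fire β:  (p0=1, p1=4, p2=2, p3=0, p4=0) → (p0=2, p1=6, p2=4, p3=0, p4=0)
step 2: fire β:  (p0=2, p1=6, p2=4, p3=0, p4=0) → (p0=3, p1=8, p2=6, p3=0, p4=0)
step 3: fire α:  (p0=3, p1=8, p2=6, p3=0, p4=0) → (p0=4, p1=6, p2=6, p3=0, p4=0)
step 4: fire ζ:  (p0=4, p1=6, p2=6, p3=0, p4=0) → (p0=2, p1=6, p2=8, p3=0, p4=1)
step 5: fire δ:  (p0=2, p1=6, p2=8, p3=0, p4=1) → (p0=2, p1=5, p2=7, p3=3, p4=1)
step 6: fire ε:  (p0=2, p1=5, p2=7, p3=3, p4=1) → (p0=3, p1=3, p2=9, p3=3, p4=0)
step 7: fire ζ:  (p0=3, p1=3, p2=9, p3=3, p4=0) → (p0=1, p1=3, p2=11, p3=3, p4=1)

(p0=1, p1=3, p2=11, p3=3, p4=1)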